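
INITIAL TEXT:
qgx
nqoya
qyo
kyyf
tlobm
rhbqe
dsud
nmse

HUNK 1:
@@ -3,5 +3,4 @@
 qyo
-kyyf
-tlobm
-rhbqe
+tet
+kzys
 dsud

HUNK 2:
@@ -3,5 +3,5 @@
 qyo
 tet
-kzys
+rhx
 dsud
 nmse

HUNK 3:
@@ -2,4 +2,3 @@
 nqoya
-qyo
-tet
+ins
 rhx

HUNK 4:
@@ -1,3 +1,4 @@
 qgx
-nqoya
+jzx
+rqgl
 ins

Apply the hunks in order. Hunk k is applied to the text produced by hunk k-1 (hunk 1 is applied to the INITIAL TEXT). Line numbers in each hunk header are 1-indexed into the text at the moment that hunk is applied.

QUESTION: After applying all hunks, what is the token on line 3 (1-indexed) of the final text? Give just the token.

Hunk 1: at line 3 remove [kyyf,tlobm,rhbqe] add [tet,kzys] -> 7 lines: qgx nqoya qyo tet kzys dsud nmse
Hunk 2: at line 3 remove [kzys] add [rhx] -> 7 lines: qgx nqoya qyo tet rhx dsud nmse
Hunk 3: at line 2 remove [qyo,tet] add [ins] -> 6 lines: qgx nqoya ins rhx dsud nmse
Hunk 4: at line 1 remove [nqoya] add [jzx,rqgl] -> 7 lines: qgx jzx rqgl ins rhx dsud nmse
Final line 3: rqgl

Answer: rqgl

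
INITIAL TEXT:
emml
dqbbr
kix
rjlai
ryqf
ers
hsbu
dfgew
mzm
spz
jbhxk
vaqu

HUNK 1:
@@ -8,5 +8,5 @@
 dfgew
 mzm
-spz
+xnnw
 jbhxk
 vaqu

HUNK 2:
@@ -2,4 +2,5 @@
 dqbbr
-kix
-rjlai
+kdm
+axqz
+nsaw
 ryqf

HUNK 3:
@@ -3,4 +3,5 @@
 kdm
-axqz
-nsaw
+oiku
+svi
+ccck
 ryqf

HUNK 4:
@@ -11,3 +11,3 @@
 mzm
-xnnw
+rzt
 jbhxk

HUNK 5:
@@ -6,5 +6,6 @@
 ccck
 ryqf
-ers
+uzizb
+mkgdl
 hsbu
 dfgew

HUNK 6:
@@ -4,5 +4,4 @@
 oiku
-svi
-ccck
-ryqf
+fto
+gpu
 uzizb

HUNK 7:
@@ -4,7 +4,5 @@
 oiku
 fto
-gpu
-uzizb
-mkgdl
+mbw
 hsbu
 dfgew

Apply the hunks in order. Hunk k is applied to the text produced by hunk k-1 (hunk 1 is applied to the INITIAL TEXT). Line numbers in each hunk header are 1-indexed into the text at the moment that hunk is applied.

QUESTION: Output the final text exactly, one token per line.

Answer: emml
dqbbr
kdm
oiku
fto
mbw
hsbu
dfgew
mzm
rzt
jbhxk
vaqu

Derivation:
Hunk 1: at line 8 remove [spz] add [xnnw] -> 12 lines: emml dqbbr kix rjlai ryqf ers hsbu dfgew mzm xnnw jbhxk vaqu
Hunk 2: at line 2 remove [kix,rjlai] add [kdm,axqz,nsaw] -> 13 lines: emml dqbbr kdm axqz nsaw ryqf ers hsbu dfgew mzm xnnw jbhxk vaqu
Hunk 3: at line 3 remove [axqz,nsaw] add [oiku,svi,ccck] -> 14 lines: emml dqbbr kdm oiku svi ccck ryqf ers hsbu dfgew mzm xnnw jbhxk vaqu
Hunk 4: at line 11 remove [xnnw] add [rzt] -> 14 lines: emml dqbbr kdm oiku svi ccck ryqf ers hsbu dfgew mzm rzt jbhxk vaqu
Hunk 5: at line 6 remove [ers] add [uzizb,mkgdl] -> 15 lines: emml dqbbr kdm oiku svi ccck ryqf uzizb mkgdl hsbu dfgew mzm rzt jbhxk vaqu
Hunk 6: at line 4 remove [svi,ccck,ryqf] add [fto,gpu] -> 14 lines: emml dqbbr kdm oiku fto gpu uzizb mkgdl hsbu dfgew mzm rzt jbhxk vaqu
Hunk 7: at line 4 remove [gpu,uzizb,mkgdl] add [mbw] -> 12 lines: emml dqbbr kdm oiku fto mbw hsbu dfgew mzm rzt jbhxk vaqu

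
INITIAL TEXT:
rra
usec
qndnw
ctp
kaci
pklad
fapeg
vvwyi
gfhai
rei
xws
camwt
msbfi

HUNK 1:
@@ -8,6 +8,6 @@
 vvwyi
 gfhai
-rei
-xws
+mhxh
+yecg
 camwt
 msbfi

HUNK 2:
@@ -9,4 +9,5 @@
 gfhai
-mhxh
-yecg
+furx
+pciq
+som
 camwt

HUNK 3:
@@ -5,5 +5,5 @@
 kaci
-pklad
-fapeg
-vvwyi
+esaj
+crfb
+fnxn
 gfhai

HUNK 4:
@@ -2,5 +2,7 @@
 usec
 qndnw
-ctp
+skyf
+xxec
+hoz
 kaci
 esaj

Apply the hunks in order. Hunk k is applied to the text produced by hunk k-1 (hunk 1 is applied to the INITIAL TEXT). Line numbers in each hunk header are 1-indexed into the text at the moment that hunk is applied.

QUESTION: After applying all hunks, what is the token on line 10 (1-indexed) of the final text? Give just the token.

Answer: fnxn

Derivation:
Hunk 1: at line 8 remove [rei,xws] add [mhxh,yecg] -> 13 lines: rra usec qndnw ctp kaci pklad fapeg vvwyi gfhai mhxh yecg camwt msbfi
Hunk 2: at line 9 remove [mhxh,yecg] add [furx,pciq,som] -> 14 lines: rra usec qndnw ctp kaci pklad fapeg vvwyi gfhai furx pciq som camwt msbfi
Hunk 3: at line 5 remove [pklad,fapeg,vvwyi] add [esaj,crfb,fnxn] -> 14 lines: rra usec qndnw ctp kaci esaj crfb fnxn gfhai furx pciq som camwt msbfi
Hunk 4: at line 2 remove [ctp] add [skyf,xxec,hoz] -> 16 lines: rra usec qndnw skyf xxec hoz kaci esaj crfb fnxn gfhai furx pciq som camwt msbfi
Final line 10: fnxn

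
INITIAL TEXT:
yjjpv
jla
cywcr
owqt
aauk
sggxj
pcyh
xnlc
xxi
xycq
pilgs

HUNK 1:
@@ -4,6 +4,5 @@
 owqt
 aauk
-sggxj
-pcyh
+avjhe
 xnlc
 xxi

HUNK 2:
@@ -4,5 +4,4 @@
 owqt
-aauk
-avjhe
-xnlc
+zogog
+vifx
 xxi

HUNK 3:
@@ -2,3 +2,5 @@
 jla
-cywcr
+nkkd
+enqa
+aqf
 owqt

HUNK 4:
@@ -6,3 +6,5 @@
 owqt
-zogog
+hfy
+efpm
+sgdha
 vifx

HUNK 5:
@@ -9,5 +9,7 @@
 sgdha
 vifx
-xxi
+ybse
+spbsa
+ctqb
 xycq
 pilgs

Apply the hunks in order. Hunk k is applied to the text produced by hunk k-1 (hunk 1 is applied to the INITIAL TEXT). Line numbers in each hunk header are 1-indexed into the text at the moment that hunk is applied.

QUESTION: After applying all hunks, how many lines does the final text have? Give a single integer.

Answer: 15

Derivation:
Hunk 1: at line 4 remove [sggxj,pcyh] add [avjhe] -> 10 lines: yjjpv jla cywcr owqt aauk avjhe xnlc xxi xycq pilgs
Hunk 2: at line 4 remove [aauk,avjhe,xnlc] add [zogog,vifx] -> 9 lines: yjjpv jla cywcr owqt zogog vifx xxi xycq pilgs
Hunk 3: at line 2 remove [cywcr] add [nkkd,enqa,aqf] -> 11 lines: yjjpv jla nkkd enqa aqf owqt zogog vifx xxi xycq pilgs
Hunk 4: at line 6 remove [zogog] add [hfy,efpm,sgdha] -> 13 lines: yjjpv jla nkkd enqa aqf owqt hfy efpm sgdha vifx xxi xycq pilgs
Hunk 5: at line 9 remove [xxi] add [ybse,spbsa,ctqb] -> 15 lines: yjjpv jla nkkd enqa aqf owqt hfy efpm sgdha vifx ybse spbsa ctqb xycq pilgs
Final line count: 15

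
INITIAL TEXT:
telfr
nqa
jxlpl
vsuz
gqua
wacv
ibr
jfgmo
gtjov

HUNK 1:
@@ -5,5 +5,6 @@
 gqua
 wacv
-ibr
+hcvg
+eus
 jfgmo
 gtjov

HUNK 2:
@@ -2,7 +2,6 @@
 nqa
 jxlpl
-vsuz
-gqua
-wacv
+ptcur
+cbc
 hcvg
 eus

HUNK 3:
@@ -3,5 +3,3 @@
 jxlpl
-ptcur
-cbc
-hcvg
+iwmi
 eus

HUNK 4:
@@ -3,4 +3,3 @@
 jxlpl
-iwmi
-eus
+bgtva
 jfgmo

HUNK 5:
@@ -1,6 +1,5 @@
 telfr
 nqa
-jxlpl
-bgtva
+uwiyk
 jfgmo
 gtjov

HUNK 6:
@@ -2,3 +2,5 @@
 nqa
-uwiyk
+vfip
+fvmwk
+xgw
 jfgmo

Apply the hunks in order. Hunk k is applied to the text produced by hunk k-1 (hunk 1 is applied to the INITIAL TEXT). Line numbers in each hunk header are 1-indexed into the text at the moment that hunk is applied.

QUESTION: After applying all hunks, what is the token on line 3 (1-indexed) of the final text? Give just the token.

Hunk 1: at line 5 remove [ibr] add [hcvg,eus] -> 10 lines: telfr nqa jxlpl vsuz gqua wacv hcvg eus jfgmo gtjov
Hunk 2: at line 2 remove [vsuz,gqua,wacv] add [ptcur,cbc] -> 9 lines: telfr nqa jxlpl ptcur cbc hcvg eus jfgmo gtjov
Hunk 3: at line 3 remove [ptcur,cbc,hcvg] add [iwmi] -> 7 lines: telfr nqa jxlpl iwmi eus jfgmo gtjov
Hunk 4: at line 3 remove [iwmi,eus] add [bgtva] -> 6 lines: telfr nqa jxlpl bgtva jfgmo gtjov
Hunk 5: at line 1 remove [jxlpl,bgtva] add [uwiyk] -> 5 lines: telfr nqa uwiyk jfgmo gtjov
Hunk 6: at line 2 remove [uwiyk] add [vfip,fvmwk,xgw] -> 7 lines: telfr nqa vfip fvmwk xgw jfgmo gtjov
Final line 3: vfip

Answer: vfip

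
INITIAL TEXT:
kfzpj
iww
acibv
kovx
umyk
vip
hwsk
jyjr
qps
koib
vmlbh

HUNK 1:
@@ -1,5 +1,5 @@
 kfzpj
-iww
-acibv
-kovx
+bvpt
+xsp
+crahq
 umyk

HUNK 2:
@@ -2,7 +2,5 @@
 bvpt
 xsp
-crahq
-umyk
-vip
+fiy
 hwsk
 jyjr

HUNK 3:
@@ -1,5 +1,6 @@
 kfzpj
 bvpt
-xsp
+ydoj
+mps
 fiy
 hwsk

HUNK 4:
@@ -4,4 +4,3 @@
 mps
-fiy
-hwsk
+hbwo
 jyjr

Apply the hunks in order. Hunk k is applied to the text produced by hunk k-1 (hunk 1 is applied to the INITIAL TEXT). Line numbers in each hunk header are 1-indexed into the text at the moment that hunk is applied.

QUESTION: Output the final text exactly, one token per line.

Hunk 1: at line 1 remove [iww,acibv,kovx] add [bvpt,xsp,crahq] -> 11 lines: kfzpj bvpt xsp crahq umyk vip hwsk jyjr qps koib vmlbh
Hunk 2: at line 2 remove [crahq,umyk,vip] add [fiy] -> 9 lines: kfzpj bvpt xsp fiy hwsk jyjr qps koib vmlbh
Hunk 3: at line 1 remove [xsp] add [ydoj,mps] -> 10 lines: kfzpj bvpt ydoj mps fiy hwsk jyjr qps koib vmlbh
Hunk 4: at line 4 remove [fiy,hwsk] add [hbwo] -> 9 lines: kfzpj bvpt ydoj mps hbwo jyjr qps koib vmlbh

Answer: kfzpj
bvpt
ydoj
mps
hbwo
jyjr
qps
koib
vmlbh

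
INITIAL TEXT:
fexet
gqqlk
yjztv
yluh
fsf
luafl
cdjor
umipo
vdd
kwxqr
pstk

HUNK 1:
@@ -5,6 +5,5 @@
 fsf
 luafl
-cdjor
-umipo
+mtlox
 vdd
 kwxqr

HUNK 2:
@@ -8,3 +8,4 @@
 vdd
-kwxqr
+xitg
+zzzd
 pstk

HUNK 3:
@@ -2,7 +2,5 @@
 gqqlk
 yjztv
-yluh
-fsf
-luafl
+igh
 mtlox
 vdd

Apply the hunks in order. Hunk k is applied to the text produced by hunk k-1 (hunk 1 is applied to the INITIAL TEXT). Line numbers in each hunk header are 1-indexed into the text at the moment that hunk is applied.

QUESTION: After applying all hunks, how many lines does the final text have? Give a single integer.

Answer: 9

Derivation:
Hunk 1: at line 5 remove [cdjor,umipo] add [mtlox] -> 10 lines: fexet gqqlk yjztv yluh fsf luafl mtlox vdd kwxqr pstk
Hunk 2: at line 8 remove [kwxqr] add [xitg,zzzd] -> 11 lines: fexet gqqlk yjztv yluh fsf luafl mtlox vdd xitg zzzd pstk
Hunk 3: at line 2 remove [yluh,fsf,luafl] add [igh] -> 9 lines: fexet gqqlk yjztv igh mtlox vdd xitg zzzd pstk
Final line count: 9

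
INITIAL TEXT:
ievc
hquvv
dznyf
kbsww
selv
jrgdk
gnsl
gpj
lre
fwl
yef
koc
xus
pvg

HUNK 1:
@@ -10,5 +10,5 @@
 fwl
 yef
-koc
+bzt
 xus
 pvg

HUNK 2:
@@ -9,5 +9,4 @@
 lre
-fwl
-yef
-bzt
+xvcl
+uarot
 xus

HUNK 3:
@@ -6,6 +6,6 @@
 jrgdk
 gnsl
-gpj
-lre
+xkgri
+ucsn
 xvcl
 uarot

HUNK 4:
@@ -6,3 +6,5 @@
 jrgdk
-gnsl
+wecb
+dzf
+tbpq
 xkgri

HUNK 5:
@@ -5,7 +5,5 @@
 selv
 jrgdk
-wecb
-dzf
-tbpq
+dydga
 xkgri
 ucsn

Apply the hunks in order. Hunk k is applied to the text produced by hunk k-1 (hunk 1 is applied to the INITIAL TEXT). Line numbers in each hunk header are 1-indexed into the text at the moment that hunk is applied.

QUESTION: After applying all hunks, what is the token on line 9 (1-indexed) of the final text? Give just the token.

Hunk 1: at line 10 remove [koc] add [bzt] -> 14 lines: ievc hquvv dznyf kbsww selv jrgdk gnsl gpj lre fwl yef bzt xus pvg
Hunk 2: at line 9 remove [fwl,yef,bzt] add [xvcl,uarot] -> 13 lines: ievc hquvv dznyf kbsww selv jrgdk gnsl gpj lre xvcl uarot xus pvg
Hunk 3: at line 6 remove [gpj,lre] add [xkgri,ucsn] -> 13 lines: ievc hquvv dznyf kbsww selv jrgdk gnsl xkgri ucsn xvcl uarot xus pvg
Hunk 4: at line 6 remove [gnsl] add [wecb,dzf,tbpq] -> 15 lines: ievc hquvv dznyf kbsww selv jrgdk wecb dzf tbpq xkgri ucsn xvcl uarot xus pvg
Hunk 5: at line 5 remove [wecb,dzf,tbpq] add [dydga] -> 13 lines: ievc hquvv dznyf kbsww selv jrgdk dydga xkgri ucsn xvcl uarot xus pvg
Final line 9: ucsn

Answer: ucsn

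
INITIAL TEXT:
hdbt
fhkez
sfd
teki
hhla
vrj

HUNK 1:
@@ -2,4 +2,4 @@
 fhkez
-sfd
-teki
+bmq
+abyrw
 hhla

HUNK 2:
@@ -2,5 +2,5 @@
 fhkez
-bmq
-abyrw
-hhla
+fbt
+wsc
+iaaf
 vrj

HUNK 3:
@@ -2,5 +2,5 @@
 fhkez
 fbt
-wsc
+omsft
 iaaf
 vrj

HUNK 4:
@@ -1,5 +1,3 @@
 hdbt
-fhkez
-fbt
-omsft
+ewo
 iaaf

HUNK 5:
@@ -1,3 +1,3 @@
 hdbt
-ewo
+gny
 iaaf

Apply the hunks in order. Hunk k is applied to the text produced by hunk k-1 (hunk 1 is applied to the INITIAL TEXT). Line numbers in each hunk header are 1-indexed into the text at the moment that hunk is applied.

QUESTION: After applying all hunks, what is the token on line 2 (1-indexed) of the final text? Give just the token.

Answer: gny

Derivation:
Hunk 1: at line 2 remove [sfd,teki] add [bmq,abyrw] -> 6 lines: hdbt fhkez bmq abyrw hhla vrj
Hunk 2: at line 2 remove [bmq,abyrw,hhla] add [fbt,wsc,iaaf] -> 6 lines: hdbt fhkez fbt wsc iaaf vrj
Hunk 3: at line 2 remove [wsc] add [omsft] -> 6 lines: hdbt fhkez fbt omsft iaaf vrj
Hunk 4: at line 1 remove [fhkez,fbt,omsft] add [ewo] -> 4 lines: hdbt ewo iaaf vrj
Hunk 5: at line 1 remove [ewo] add [gny] -> 4 lines: hdbt gny iaaf vrj
Final line 2: gny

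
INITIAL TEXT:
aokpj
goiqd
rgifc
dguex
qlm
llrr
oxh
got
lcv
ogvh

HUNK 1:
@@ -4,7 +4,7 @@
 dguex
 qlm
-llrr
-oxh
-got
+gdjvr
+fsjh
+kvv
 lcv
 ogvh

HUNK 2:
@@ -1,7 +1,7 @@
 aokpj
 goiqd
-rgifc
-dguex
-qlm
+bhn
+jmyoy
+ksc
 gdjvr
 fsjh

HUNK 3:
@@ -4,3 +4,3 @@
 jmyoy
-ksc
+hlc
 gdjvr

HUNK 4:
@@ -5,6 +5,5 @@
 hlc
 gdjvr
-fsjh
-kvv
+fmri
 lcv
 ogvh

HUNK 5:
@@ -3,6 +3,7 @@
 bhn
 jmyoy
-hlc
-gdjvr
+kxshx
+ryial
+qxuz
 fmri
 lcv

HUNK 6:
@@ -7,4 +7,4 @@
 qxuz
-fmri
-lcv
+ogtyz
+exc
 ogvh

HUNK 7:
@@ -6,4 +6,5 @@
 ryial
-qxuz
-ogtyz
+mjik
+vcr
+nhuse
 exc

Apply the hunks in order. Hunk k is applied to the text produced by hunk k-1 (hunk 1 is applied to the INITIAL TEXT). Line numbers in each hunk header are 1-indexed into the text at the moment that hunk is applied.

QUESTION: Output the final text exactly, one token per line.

Answer: aokpj
goiqd
bhn
jmyoy
kxshx
ryial
mjik
vcr
nhuse
exc
ogvh

Derivation:
Hunk 1: at line 4 remove [llrr,oxh,got] add [gdjvr,fsjh,kvv] -> 10 lines: aokpj goiqd rgifc dguex qlm gdjvr fsjh kvv lcv ogvh
Hunk 2: at line 1 remove [rgifc,dguex,qlm] add [bhn,jmyoy,ksc] -> 10 lines: aokpj goiqd bhn jmyoy ksc gdjvr fsjh kvv lcv ogvh
Hunk 3: at line 4 remove [ksc] add [hlc] -> 10 lines: aokpj goiqd bhn jmyoy hlc gdjvr fsjh kvv lcv ogvh
Hunk 4: at line 5 remove [fsjh,kvv] add [fmri] -> 9 lines: aokpj goiqd bhn jmyoy hlc gdjvr fmri lcv ogvh
Hunk 5: at line 3 remove [hlc,gdjvr] add [kxshx,ryial,qxuz] -> 10 lines: aokpj goiqd bhn jmyoy kxshx ryial qxuz fmri lcv ogvh
Hunk 6: at line 7 remove [fmri,lcv] add [ogtyz,exc] -> 10 lines: aokpj goiqd bhn jmyoy kxshx ryial qxuz ogtyz exc ogvh
Hunk 7: at line 6 remove [qxuz,ogtyz] add [mjik,vcr,nhuse] -> 11 lines: aokpj goiqd bhn jmyoy kxshx ryial mjik vcr nhuse exc ogvh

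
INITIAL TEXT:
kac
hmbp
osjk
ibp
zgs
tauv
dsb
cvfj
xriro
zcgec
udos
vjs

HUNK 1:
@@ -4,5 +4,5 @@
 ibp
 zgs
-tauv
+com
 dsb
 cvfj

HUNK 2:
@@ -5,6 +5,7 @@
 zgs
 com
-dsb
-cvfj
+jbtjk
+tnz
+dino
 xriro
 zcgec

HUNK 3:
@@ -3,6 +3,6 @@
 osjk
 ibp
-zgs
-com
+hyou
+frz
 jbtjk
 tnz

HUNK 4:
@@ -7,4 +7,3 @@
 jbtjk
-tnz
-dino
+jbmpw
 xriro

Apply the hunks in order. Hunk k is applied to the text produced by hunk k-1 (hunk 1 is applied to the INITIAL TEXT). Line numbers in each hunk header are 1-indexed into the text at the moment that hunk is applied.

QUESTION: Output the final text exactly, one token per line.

Hunk 1: at line 4 remove [tauv] add [com] -> 12 lines: kac hmbp osjk ibp zgs com dsb cvfj xriro zcgec udos vjs
Hunk 2: at line 5 remove [dsb,cvfj] add [jbtjk,tnz,dino] -> 13 lines: kac hmbp osjk ibp zgs com jbtjk tnz dino xriro zcgec udos vjs
Hunk 3: at line 3 remove [zgs,com] add [hyou,frz] -> 13 lines: kac hmbp osjk ibp hyou frz jbtjk tnz dino xriro zcgec udos vjs
Hunk 4: at line 7 remove [tnz,dino] add [jbmpw] -> 12 lines: kac hmbp osjk ibp hyou frz jbtjk jbmpw xriro zcgec udos vjs

Answer: kac
hmbp
osjk
ibp
hyou
frz
jbtjk
jbmpw
xriro
zcgec
udos
vjs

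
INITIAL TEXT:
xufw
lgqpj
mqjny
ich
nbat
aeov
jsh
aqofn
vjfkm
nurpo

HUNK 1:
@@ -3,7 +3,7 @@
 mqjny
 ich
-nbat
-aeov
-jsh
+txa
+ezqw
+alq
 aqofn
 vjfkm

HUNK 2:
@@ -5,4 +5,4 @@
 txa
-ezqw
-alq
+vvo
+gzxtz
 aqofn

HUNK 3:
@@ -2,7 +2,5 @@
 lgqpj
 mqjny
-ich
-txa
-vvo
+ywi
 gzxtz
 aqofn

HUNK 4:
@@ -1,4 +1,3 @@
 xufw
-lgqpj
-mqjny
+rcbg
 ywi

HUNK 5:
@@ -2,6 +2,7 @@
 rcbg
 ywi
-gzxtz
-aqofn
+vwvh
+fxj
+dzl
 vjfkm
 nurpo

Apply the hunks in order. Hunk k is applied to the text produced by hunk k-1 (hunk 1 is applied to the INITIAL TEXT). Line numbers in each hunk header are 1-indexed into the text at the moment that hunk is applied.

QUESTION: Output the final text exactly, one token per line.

Answer: xufw
rcbg
ywi
vwvh
fxj
dzl
vjfkm
nurpo

Derivation:
Hunk 1: at line 3 remove [nbat,aeov,jsh] add [txa,ezqw,alq] -> 10 lines: xufw lgqpj mqjny ich txa ezqw alq aqofn vjfkm nurpo
Hunk 2: at line 5 remove [ezqw,alq] add [vvo,gzxtz] -> 10 lines: xufw lgqpj mqjny ich txa vvo gzxtz aqofn vjfkm nurpo
Hunk 3: at line 2 remove [ich,txa,vvo] add [ywi] -> 8 lines: xufw lgqpj mqjny ywi gzxtz aqofn vjfkm nurpo
Hunk 4: at line 1 remove [lgqpj,mqjny] add [rcbg] -> 7 lines: xufw rcbg ywi gzxtz aqofn vjfkm nurpo
Hunk 5: at line 2 remove [gzxtz,aqofn] add [vwvh,fxj,dzl] -> 8 lines: xufw rcbg ywi vwvh fxj dzl vjfkm nurpo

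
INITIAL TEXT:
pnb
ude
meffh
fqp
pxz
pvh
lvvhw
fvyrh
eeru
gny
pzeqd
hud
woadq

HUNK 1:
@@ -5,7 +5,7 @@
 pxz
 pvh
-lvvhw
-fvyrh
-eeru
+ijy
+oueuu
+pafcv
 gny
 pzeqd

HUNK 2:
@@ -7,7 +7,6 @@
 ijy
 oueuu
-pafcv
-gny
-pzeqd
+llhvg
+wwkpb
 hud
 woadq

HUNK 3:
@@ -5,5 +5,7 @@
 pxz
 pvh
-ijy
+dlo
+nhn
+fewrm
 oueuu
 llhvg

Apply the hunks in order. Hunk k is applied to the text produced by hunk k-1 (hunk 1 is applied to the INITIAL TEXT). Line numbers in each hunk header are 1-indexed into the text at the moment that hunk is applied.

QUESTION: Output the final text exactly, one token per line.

Hunk 1: at line 5 remove [lvvhw,fvyrh,eeru] add [ijy,oueuu,pafcv] -> 13 lines: pnb ude meffh fqp pxz pvh ijy oueuu pafcv gny pzeqd hud woadq
Hunk 2: at line 7 remove [pafcv,gny,pzeqd] add [llhvg,wwkpb] -> 12 lines: pnb ude meffh fqp pxz pvh ijy oueuu llhvg wwkpb hud woadq
Hunk 3: at line 5 remove [ijy] add [dlo,nhn,fewrm] -> 14 lines: pnb ude meffh fqp pxz pvh dlo nhn fewrm oueuu llhvg wwkpb hud woadq

Answer: pnb
ude
meffh
fqp
pxz
pvh
dlo
nhn
fewrm
oueuu
llhvg
wwkpb
hud
woadq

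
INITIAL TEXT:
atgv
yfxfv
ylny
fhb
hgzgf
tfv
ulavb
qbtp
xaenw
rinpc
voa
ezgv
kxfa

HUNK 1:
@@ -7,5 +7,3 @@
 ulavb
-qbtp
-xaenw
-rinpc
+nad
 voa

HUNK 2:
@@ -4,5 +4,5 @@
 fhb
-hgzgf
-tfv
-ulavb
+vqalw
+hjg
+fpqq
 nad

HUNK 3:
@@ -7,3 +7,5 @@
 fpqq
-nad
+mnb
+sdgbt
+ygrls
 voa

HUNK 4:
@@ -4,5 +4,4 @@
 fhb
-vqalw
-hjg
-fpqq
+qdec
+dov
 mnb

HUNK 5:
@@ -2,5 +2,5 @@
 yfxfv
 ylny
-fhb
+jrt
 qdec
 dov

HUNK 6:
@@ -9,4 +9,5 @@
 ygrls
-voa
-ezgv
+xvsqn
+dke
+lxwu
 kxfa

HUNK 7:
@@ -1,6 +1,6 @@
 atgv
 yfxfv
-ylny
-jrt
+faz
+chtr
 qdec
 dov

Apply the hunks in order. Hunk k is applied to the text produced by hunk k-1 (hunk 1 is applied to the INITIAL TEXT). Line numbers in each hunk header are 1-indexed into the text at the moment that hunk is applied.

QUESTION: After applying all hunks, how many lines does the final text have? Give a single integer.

Hunk 1: at line 7 remove [qbtp,xaenw,rinpc] add [nad] -> 11 lines: atgv yfxfv ylny fhb hgzgf tfv ulavb nad voa ezgv kxfa
Hunk 2: at line 4 remove [hgzgf,tfv,ulavb] add [vqalw,hjg,fpqq] -> 11 lines: atgv yfxfv ylny fhb vqalw hjg fpqq nad voa ezgv kxfa
Hunk 3: at line 7 remove [nad] add [mnb,sdgbt,ygrls] -> 13 lines: atgv yfxfv ylny fhb vqalw hjg fpqq mnb sdgbt ygrls voa ezgv kxfa
Hunk 4: at line 4 remove [vqalw,hjg,fpqq] add [qdec,dov] -> 12 lines: atgv yfxfv ylny fhb qdec dov mnb sdgbt ygrls voa ezgv kxfa
Hunk 5: at line 2 remove [fhb] add [jrt] -> 12 lines: atgv yfxfv ylny jrt qdec dov mnb sdgbt ygrls voa ezgv kxfa
Hunk 6: at line 9 remove [voa,ezgv] add [xvsqn,dke,lxwu] -> 13 lines: atgv yfxfv ylny jrt qdec dov mnb sdgbt ygrls xvsqn dke lxwu kxfa
Hunk 7: at line 1 remove [ylny,jrt] add [faz,chtr] -> 13 lines: atgv yfxfv faz chtr qdec dov mnb sdgbt ygrls xvsqn dke lxwu kxfa
Final line count: 13

Answer: 13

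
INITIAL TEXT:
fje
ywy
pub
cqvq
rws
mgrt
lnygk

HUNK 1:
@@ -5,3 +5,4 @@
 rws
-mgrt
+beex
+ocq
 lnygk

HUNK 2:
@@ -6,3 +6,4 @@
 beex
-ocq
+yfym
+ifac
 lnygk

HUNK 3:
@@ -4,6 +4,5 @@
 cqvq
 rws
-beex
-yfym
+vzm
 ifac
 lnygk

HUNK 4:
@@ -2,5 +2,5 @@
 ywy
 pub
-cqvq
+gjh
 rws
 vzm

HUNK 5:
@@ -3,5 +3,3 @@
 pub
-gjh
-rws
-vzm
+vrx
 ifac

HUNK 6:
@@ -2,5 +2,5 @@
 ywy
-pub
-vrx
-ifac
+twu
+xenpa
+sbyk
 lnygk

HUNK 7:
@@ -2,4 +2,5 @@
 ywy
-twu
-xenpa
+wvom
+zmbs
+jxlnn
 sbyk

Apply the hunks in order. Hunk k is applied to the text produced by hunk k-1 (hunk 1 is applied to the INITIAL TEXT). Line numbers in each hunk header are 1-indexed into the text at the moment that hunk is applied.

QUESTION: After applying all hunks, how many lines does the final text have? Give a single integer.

Hunk 1: at line 5 remove [mgrt] add [beex,ocq] -> 8 lines: fje ywy pub cqvq rws beex ocq lnygk
Hunk 2: at line 6 remove [ocq] add [yfym,ifac] -> 9 lines: fje ywy pub cqvq rws beex yfym ifac lnygk
Hunk 3: at line 4 remove [beex,yfym] add [vzm] -> 8 lines: fje ywy pub cqvq rws vzm ifac lnygk
Hunk 4: at line 2 remove [cqvq] add [gjh] -> 8 lines: fje ywy pub gjh rws vzm ifac lnygk
Hunk 5: at line 3 remove [gjh,rws,vzm] add [vrx] -> 6 lines: fje ywy pub vrx ifac lnygk
Hunk 6: at line 2 remove [pub,vrx,ifac] add [twu,xenpa,sbyk] -> 6 lines: fje ywy twu xenpa sbyk lnygk
Hunk 7: at line 2 remove [twu,xenpa] add [wvom,zmbs,jxlnn] -> 7 lines: fje ywy wvom zmbs jxlnn sbyk lnygk
Final line count: 7

Answer: 7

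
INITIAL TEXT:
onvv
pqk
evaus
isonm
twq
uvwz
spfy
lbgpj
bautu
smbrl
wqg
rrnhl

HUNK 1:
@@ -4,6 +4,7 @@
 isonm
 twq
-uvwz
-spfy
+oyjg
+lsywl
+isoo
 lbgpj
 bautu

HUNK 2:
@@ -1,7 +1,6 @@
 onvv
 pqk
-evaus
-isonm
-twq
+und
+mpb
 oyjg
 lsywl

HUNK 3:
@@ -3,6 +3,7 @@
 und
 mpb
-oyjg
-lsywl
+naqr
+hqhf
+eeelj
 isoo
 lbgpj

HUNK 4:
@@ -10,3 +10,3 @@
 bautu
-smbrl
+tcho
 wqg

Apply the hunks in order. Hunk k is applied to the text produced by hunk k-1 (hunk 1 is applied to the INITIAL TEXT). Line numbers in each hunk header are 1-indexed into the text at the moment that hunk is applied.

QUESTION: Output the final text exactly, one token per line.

Answer: onvv
pqk
und
mpb
naqr
hqhf
eeelj
isoo
lbgpj
bautu
tcho
wqg
rrnhl

Derivation:
Hunk 1: at line 4 remove [uvwz,spfy] add [oyjg,lsywl,isoo] -> 13 lines: onvv pqk evaus isonm twq oyjg lsywl isoo lbgpj bautu smbrl wqg rrnhl
Hunk 2: at line 1 remove [evaus,isonm,twq] add [und,mpb] -> 12 lines: onvv pqk und mpb oyjg lsywl isoo lbgpj bautu smbrl wqg rrnhl
Hunk 3: at line 3 remove [oyjg,lsywl] add [naqr,hqhf,eeelj] -> 13 lines: onvv pqk und mpb naqr hqhf eeelj isoo lbgpj bautu smbrl wqg rrnhl
Hunk 4: at line 10 remove [smbrl] add [tcho] -> 13 lines: onvv pqk und mpb naqr hqhf eeelj isoo lbgpj bautu tcho wqg rrnhl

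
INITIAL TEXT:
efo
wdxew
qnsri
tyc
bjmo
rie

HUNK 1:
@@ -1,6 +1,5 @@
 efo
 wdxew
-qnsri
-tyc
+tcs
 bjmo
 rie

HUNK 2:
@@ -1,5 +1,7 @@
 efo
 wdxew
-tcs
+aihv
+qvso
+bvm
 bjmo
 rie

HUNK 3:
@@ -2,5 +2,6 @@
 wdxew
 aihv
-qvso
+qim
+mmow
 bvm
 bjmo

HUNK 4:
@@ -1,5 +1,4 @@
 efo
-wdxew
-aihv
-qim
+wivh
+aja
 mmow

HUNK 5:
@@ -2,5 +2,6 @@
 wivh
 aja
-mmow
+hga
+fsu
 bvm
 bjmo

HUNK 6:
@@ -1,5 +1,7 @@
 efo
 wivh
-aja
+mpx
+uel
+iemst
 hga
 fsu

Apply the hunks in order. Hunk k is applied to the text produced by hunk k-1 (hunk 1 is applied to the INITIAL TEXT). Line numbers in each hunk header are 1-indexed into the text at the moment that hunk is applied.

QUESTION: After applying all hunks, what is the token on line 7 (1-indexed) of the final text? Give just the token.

Hunk 1: at line 1 remove [qnsri,tyc] add [tcs] -> 5 lines: efo wdxew tcs bjmo rie
Hunk 2: at line 1 remove [tcs] add [aihv,qvso,bvm] -> 7 lines: efo wdxew aihv qvso bvm bjmo rie
Hunk 3: at line 2 remove [qvso] add [qim,mmow] -> 8 lines: efo wdxew aihv qim mmow bvm bjmo rie
Hunk 4: at line 1 remove [wdxew,aihv,qim] add [wivh,aja] -> 7 lines: efo wivh aja mmow bvm bjmo rie
Hunk 5: at line 2 remove [mmow] add [hga,fsu] -> 8 lines: efo wivh aja hga fsu bvm bjmo rie
Hunk 6: at line 1 remove [aja] add [mpx,uel,iemst] -> 10 lines: efo wivh mpx uel iemst hga fsu bvm bjmo rie
Final line 7: fsu

Answer: fsu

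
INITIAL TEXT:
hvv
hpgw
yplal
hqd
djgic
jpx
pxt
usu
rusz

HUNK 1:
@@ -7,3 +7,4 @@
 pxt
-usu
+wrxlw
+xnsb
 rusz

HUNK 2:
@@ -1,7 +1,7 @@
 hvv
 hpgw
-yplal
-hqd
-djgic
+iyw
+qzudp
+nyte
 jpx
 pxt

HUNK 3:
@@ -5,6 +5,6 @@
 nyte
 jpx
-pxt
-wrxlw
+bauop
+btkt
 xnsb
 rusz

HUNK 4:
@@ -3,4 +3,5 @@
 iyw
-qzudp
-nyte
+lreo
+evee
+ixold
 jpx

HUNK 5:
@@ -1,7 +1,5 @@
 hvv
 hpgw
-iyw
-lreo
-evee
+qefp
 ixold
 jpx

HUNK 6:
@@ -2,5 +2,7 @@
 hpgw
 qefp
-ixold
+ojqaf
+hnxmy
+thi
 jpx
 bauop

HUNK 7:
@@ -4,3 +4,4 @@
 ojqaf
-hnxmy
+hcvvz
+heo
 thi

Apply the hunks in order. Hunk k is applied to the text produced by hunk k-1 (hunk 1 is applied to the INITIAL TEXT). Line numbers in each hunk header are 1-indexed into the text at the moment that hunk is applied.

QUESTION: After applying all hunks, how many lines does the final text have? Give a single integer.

Hunk 1: at line 7 remove [usu] add [wrxlw,xnsb] -> 10 lines: hvv hpgw yplal hqd djgic jpx pxt wrxlw xnsb rusz
Hunk 2: at line 1 remove [yplal,hqd,djgic] add [iyw,qzudp,nyte] -> 10 lines: hvv hpgw iyw qzudp nyte jpx pxt wrxlw xnsb rusz
Hunk 3: at line 5 remove [pxt,wrxlw] add [bauop,btkt] -> 10 lines: hvv hpgw iyw qzudp nyte jpx bauop btkt xnsb rusz
Hunk 4: at line 3 remove [qzudp,nyte] add [lreo,evee,ixold] -> 11 lines: hvv hpgw iyw lreo evee ixold jpx bauop btkt xnsb rusz
Hunk 5: at line 1 remove [iyw,lreo,evee] add [qefp] -> 9 lines: hvv hpgw qefp ixold jpx bauop btkt xnsb rusz
Hunk 6: at line 2 remove [ixold] add [ojqaf,hnxmy,thi] -> 11 lines: hvv hpgw qefp ojqaf hnxmy thi jpx bauop btkt xnsb rusz
Hunk 7: at line 4 remove [hnxmy] add [hcvvz,heo] -> 12 lines: hvv hpgw qefp ojqaf hcvvz heo thi jpx bauop btkt xnsb rusz
Final line count: 12

Answer: 12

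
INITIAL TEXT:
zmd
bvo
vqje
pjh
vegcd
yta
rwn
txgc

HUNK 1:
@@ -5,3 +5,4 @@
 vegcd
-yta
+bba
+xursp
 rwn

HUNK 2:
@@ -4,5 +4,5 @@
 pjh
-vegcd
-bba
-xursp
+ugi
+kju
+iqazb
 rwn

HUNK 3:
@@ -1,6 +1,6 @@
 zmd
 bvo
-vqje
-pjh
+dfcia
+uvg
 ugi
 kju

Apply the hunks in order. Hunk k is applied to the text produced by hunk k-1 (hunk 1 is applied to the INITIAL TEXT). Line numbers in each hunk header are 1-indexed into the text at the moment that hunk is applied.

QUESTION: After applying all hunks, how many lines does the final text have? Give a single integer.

Hunk 1: at line 5 remove [yta] add [bba,xursp] -> 9 lines: zmd bvo vqje pjh vegcd bba xursp rwn txgc
Hunk 2: at line 4 remove [vegcd,bba,xursp] add [ugi,kju,iqazb] -> 9 lines: zmd bvo vqje pjh ugi kju iqazb rwn txgc
Hunk 3: at line 1 remove [vqje,pjh] add [dfcia,uvg] -> 9 lines: zmd bvo dfcia uvg ugi kju iqazb rwn txgc
Final line count: 9

Answer: 9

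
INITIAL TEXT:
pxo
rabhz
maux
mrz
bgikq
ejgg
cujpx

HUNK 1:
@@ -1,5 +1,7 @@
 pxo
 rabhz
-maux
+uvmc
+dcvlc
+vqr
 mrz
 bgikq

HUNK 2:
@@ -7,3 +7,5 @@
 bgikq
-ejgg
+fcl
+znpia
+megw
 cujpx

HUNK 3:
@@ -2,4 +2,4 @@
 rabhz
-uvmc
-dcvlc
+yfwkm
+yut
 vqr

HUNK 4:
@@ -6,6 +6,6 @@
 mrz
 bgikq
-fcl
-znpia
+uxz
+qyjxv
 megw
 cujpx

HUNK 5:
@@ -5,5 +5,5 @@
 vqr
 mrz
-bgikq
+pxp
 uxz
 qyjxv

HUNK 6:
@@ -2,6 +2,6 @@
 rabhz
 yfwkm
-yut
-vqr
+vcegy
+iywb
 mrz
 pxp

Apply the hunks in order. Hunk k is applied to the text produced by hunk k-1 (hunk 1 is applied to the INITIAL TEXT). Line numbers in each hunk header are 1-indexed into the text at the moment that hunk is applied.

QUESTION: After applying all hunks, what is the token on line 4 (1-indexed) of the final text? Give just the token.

Answer: vcegy

Derivation:
Hunk 1: at line 1 remove [maux] add [uvmc,dcvlc,vqr] -> 9 lines: pxo rabhz uvmc dcvlc vqr mrz bgikq ejgg cujpx
Hunk 2: at line 7 remove [ejgg] add [fcl,znpia,megw] -> 11 lines: pxo rabhz uvmc dcvlc vqr mrz bgikq fcl znpia megw cujpx
Hunk 3: at line 2 remove [uvmc,dcvlc] add [yfwkm,yut] -> 11 lines: pxo rabhz yfwkm yut vqr mrz bgikq fcl znpia megw cujpx
Hunk 4: at line 6 remove [fcl,znpia] add [uxz,qyjxv] -> 11 lines: pxo rabhz yfwkm yut vqr mrz bgikq uxz qyjxv megw cujpx
Hunk 5: at line 5 remove [bgikq] add [pxp] -> 11 lines: pxo rabhz yfwkm yut vqr mrz pxp uxz qyjxv megw cujpx
Hunk 6: at line 2 remove [yut,vqr] add [vcegy,iywb] -> 11 lines: pxo rabhz yfwkm vcegy iywb mrz pxp uxz qyjxv megw cujpx
Final line 4: vcegy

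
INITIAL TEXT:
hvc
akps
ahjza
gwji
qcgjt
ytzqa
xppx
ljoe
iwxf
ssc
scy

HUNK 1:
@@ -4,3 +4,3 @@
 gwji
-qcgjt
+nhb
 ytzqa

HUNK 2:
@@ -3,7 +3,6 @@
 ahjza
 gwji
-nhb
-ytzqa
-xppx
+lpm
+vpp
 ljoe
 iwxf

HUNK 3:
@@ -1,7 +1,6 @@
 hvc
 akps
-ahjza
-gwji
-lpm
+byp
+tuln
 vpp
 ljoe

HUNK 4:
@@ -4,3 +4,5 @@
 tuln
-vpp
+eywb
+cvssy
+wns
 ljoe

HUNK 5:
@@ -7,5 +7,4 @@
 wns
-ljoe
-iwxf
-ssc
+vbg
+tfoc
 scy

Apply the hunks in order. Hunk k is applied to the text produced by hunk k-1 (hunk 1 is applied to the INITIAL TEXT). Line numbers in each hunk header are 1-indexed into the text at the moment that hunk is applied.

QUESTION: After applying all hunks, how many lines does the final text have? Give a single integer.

Hunk 1: at line 4 remove [qcgjt] add [nhb] -> 11 lines: hvc akps ahjza gwji nhb ytzqa xppx ljoe iwxf ssc scy
Hunk 2: at line 3 remove [nhb,ytzqa,xppx] add [lpm,vpp] -> 10 lines: hvc akps ahjza gwji lpm vpp ljoe iwxf ssc scy
Hunk 3: at line 1 remove [ahjza,gwji,lpm] add [byp,tuln] -> 9 lines: hvc akps byp tuln vpp ljoe iwxf ssc scy
Hunk 4: at line 4 remove [vpp] add [eywb,cvssy,wns] -> 11 lines: hvc akps byp tuln eywb cvssy wns ljoe iwxf ssc scy
Hunk 5: at line 7 remove [ljoe,iwxf,ssc] add [vbg,tfoc] -> 10 lines: hvc akps byp tuln eywb cvssy wns vbg tfoc scy
Final line count: 10

Answer: 10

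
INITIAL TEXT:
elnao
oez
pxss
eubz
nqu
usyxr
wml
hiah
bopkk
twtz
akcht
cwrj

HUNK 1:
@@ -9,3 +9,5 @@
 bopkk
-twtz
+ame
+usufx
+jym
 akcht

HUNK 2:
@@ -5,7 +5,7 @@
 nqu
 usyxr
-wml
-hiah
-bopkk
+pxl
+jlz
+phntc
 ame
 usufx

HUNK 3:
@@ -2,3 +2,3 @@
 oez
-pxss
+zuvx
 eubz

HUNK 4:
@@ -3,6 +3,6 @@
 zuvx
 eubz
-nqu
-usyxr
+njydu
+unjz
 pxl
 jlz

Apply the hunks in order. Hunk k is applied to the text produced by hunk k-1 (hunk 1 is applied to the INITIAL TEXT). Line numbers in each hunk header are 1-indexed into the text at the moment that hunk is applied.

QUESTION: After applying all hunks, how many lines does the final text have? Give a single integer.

Hunk 1: at line 9 remove [twtz] add [ame,usufx,jym] -> 14 lines: elnao oez pxss eubz nqu usyxr wml hiah bopkk ame usufx jym akcht cwrj
Hunk 2: at line 5 remove [wml,hiah,bopkk] add [pxl,jlz,phntc] -> 14 lines: elnao oez pxss eubz nqu usyxr pxl jlz phntc ame usufx jym akcht cwrj
Hunk 3: at line 2 remove [pxss] add [zuvx] -> 14 lines: elnao oez zuvx eubz nqu usyxr pxl jlz phntc ame usufx jym akcht cwrj
Hunk 4: at line 3 remove [nqu,usyxr] add [njydu,unjz] -> 14 lines: elnao oez zuvx eubz njydu unjz pxl jlz phntc ame usufx jym akcht cwrj
Final line count: 14

Answer: 14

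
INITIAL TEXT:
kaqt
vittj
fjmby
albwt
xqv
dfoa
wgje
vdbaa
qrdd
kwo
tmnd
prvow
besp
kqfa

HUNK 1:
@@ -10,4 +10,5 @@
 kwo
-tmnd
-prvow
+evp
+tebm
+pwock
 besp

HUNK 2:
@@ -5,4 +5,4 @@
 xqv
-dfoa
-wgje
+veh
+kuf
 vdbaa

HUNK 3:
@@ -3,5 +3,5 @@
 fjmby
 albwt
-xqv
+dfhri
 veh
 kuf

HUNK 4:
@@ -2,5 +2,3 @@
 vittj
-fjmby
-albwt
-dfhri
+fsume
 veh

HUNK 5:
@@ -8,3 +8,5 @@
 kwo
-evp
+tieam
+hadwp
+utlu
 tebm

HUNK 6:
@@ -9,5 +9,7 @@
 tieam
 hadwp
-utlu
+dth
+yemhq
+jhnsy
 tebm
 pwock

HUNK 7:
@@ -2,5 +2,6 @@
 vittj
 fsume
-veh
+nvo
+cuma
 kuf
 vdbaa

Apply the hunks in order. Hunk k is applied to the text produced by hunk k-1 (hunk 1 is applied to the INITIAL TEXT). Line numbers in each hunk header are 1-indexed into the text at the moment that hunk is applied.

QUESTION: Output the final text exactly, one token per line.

Hunk 1: at line 10 remove [tmnd,prvow] add [evp,tebm,pwock] -> 15 lines: kaqt vittj fjmby albwt xqv dfoa wgje vdbaa qrdd kwo evp tebm pwock besp kqfa
Hunk 2: at line 5 remove [dfoa,wgje] add [veh,kuf] -> 15 lines: kaqt vittj fjmby albwt xqv veh kuf vdbaa qrdd kwo evp tebm pwock besp kqfa
Hunk 3: at line 3 remove [xqv] add [dfhri] -> 15 lines: kaqt vittj fjmby albwt dfhri veh kuf vdbaa qrdd kwo evp tebm pwock besp kqfa
Hunk 4: at line 2 remove [fjmby,albwt,dfhri] add [fsume] -> 13 lines: kaqt vittj fsume veh kuf vdbaa qrdd kwo evp tebm pwock besp kqfa
Hunk 5: at line 8 remove [evp] add [tieam,hadwp,utlu] -> 15 lines: kaqt vittj fsume veh kuf vdbaa qrdd kwo tieam hadwp utlu tebm pwock besp kqfa
Hunk 6: at line 9 remove [utlu] add [dth,yemhq,jhnsy] -> 17 lines: kaqt vittj fsume veh kuf vdbaa qrdd kwo tieam hadwp dth yemhq jhnsy tebm pwock besp kqfa
Hunk 7: at line 2 remove [veh] add [nvo,cuma] -> 18 lines: kaqt vittj fsume nvo cuma kuf vdbaa qrdd kwo tieam hadwp dth yemhq jhnsy tebm pwock besp kqfa

Answer: kaqt
vittj
fsume
nvo
cuma
kuf
vdbaa
qrdd
kwo
tieam
hadwp
dth
yemhq
jhnsy
tebm
pwock
besp
kqfa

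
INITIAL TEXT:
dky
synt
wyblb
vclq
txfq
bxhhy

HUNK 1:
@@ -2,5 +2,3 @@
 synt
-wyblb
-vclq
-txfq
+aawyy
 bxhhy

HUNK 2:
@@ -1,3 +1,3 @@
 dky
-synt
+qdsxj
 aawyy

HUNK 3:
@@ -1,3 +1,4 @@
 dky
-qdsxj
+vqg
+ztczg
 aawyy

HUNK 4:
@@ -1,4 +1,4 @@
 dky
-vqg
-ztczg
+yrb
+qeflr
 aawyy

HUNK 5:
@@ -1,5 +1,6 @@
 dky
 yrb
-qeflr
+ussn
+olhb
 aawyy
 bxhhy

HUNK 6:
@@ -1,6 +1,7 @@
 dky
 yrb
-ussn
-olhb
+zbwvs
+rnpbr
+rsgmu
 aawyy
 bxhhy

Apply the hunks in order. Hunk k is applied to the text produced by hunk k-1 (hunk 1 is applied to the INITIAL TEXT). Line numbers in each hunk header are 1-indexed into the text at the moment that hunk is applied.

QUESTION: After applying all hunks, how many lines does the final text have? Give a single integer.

Hunk 1: at line 2 remove [wyblb,vclq,txfq] add [aawyy] -> 4 lines: dky synt aawyy bxhhy
Hunk 2: at line 1 remove [synt] add [qdsxj] -> 4 lines: dky qdsxj aawyy bxhhy
Hunk 3: at line 1 remove [qdsxj] add [vqg,ztczg] -> 5 lines: dky vqg ztczg aawyy bxhhy
Hunk 4: at line 1 remove [vqg,ztczg] add [yrb,qeflr] -> 5 lines: dky yrb qeflr aawyy bxhhy
Hunk 5: at line 1 remove [qeflr] add [ussn,olhb] -> 6 lines: dky yrb ussn olhb aawyy bxhhy
Hunk 6: at line 1 remove [ussn,olhb] add [zbwvs,rnpbr,rsgmu] -> 7 lines: dky yrb zbwvs rnpbr rsgmu aawyy bxhhy
Final line count: 7

Answer: 7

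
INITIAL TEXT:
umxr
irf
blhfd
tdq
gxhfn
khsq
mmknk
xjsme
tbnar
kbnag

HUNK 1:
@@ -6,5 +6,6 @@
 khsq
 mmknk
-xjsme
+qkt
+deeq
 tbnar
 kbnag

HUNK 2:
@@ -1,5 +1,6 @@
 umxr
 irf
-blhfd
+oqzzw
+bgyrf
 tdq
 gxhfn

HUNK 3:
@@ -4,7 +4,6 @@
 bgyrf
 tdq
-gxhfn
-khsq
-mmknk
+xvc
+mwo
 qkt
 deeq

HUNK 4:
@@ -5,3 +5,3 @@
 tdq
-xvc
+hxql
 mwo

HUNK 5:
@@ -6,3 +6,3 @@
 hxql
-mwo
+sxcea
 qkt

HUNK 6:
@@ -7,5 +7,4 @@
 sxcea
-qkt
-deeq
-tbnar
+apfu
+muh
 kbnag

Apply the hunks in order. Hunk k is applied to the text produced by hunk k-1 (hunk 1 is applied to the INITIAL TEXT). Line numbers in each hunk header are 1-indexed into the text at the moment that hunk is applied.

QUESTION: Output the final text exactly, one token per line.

Answer: umxr
irf
oqzzw
bgyrf
tdq
hxql
sxcea
apfu
muh
kbnag

Derivation:
Hunk 1: at line 6 remove [xjsme] add [qkt,deeq] -> 11 lines: umxr irf blhfd tdq gxhfn khsq mmknk qkt deeq tbnar kbnag
Hunk 2: at line 1 remove [blhfd] add [oqzzw,bgyrf] -> 12 lines: umxr irf oqzzw bgyrf tdq gxhfn khsq mmknk qkt deeq tbnar kbnag
Hunk 3: at line 4 remove [gxhfn,khsq,mmknk] add [xvc,mwo] -> 11 lines: umxr irf oqzzw bgyrf tdq xvc mwo qkt deeq tbnar kbnag
Hunk 4: at line 5 remove [xvc] add [hxql] -> 11 lines: umxr irf oqzzw bgyrf tdq hxql mwo qkt deeq tbnar kbnag
Hunk 5: at line 6 remove [mwo] add [sxcea] -> 11 lines: umxr irf oqzzw bgyrf tdq hxql sxcea qkt deeq tbnar kbnag
Hunk 6: at line 7 remove [qkt,deeq,tbnar] add [apfu,muh] -> 10 lines: umxr irf oqzzw bgyrf tdq hxql sxcea apfu muh kbnag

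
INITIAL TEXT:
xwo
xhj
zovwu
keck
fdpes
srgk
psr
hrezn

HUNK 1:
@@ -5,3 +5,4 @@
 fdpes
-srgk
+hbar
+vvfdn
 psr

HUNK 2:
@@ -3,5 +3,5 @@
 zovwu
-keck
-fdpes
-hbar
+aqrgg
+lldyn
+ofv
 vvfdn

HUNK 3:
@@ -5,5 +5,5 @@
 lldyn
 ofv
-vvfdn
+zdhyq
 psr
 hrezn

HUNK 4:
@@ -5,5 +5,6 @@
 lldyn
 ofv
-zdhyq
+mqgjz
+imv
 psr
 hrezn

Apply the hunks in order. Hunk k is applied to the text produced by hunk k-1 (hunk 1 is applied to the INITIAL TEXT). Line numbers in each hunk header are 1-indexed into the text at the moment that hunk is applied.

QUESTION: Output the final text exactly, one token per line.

Answer: xwo
xhj
zovwu
aqrgg
lldyn
ofv
mqgjz
imv
psr
hrezn

Derivation:
Hunk 1: at line 5 remove [srgk] add [hbar,vvfdn] -> 9 lines: xwo xhj zovwu keck fdpes hbar vvfdn psr hrezn
Hunk 2: at line 3 remove [keck,fdpes,hbar] add [aqrgg,lldyn,ofv] -> 9 lines: xwo xhj zovwu aqrgg lldyn ofv vvfdn psr hrezn
Hunk 3: at line 5 remove [vvfdn] add [zdhyq] -> 9 lines: xwo xhj zovwu aqrgg lldyn ofv zdhyq psr hrezn
Hunk 4: at line 5 remove [zdhyq] add [mqgjz,imv] -> 10 lines: xwo xhj zovwu aqrgg lldyn ofv mqgjz imv psr hrezn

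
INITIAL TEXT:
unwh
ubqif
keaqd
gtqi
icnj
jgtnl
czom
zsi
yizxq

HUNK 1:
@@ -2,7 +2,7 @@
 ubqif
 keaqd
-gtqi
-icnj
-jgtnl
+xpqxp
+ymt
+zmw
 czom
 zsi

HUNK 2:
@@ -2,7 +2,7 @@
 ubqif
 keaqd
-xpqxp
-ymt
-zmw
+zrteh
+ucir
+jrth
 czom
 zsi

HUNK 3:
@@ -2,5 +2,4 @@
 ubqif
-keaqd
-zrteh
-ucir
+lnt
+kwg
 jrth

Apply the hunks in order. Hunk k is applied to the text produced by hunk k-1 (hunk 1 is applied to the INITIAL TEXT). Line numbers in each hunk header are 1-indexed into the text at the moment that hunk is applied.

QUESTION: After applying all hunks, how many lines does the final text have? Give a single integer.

Hunk 1: at line 2 remove [gtqi,icnj,jgtnl] add [xpqxp,ymt,zmw] -> 9 lines: unwh ubqif keaqd xpqxp ymt zmw czom zsi yizxq
Hunk 2: at line 2 remove [xpqxp,ymt,zmw] add [zrteh,ucir,jrth] -> 9 lines: unwh ubqif keaqd zrteh ucir jrth czom zsi yizxq
Hunk 3: at line 2 remove [keaqd,zrteh,ucir] add [lnt,kwg] -> 8 lines: unwh ubqif lnt kwg jrth czom zsi yizxq
Final line count: 8

Answer: 8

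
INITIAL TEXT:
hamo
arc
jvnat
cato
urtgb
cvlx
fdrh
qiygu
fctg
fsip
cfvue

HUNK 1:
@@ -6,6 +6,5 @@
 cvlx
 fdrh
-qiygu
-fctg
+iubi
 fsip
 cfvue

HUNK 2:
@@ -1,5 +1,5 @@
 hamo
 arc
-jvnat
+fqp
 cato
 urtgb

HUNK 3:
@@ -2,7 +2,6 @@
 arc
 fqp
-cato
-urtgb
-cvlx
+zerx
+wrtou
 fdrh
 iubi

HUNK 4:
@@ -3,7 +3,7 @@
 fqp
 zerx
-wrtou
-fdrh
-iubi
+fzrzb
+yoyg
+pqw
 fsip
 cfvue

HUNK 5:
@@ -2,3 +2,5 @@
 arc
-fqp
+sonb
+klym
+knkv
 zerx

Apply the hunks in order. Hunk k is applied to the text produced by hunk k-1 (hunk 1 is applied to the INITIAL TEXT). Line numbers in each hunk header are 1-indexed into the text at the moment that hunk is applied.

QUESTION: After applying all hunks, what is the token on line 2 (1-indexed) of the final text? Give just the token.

Answer: arc

Derivation:
Hunk 1: at line 6 remove [qiygu,fctg] add [iubi] -> 10 lines: hamo arc jvnat cato urtgb cvlx fdrh iubi fsip cfvue
Hunk 2: at line 1 remove [jvnat] add [fqp] -> 10 lines: hamo arc fqp cato urtgb cvlx fdrh iubi fsip cfvue
Hunk 3: at line 2 remove [cato,urtgb,cvlx] add [zerx,wrtou] -> 9 lines: hamo arc fqp zerx wrtou fdrh iubi fsip cfvue
Hunk 4: at line 3 remove [wrtou,fdrh,iubi] add [fzrzb,yoyg,pqw] -> 9 lines: hamo arc fqp zerx fzrzb yoyg pqw fsip cfvue
Hunk 5: at line 2 remove [fqp] add [sonb,klym,knkv] -> 11 lines: hamo arc sonb klym knkv zerx fzrzb yoyg pqw fsip cfvue
Final line 2: arc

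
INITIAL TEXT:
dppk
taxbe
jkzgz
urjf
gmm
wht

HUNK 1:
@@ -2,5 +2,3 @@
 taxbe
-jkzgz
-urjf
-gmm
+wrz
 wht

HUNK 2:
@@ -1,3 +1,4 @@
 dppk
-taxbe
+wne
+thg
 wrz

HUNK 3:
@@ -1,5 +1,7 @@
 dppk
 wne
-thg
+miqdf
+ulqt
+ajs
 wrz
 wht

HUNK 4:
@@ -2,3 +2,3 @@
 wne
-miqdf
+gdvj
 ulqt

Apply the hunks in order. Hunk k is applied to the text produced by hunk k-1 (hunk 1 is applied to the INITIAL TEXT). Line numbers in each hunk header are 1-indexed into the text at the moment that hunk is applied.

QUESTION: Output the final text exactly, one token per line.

Answer: dppk
wne
gdvj
ulqt
ajs
wrz
wht

Derivation:
Hunk 1: at line 2 remove [jkzgz,urjf,gmm] add [wrz] -> 4 lines: dppk taxbe wrz wht
Hunk 2: at line 1 remove [taxbe] add [wne,thg] -> 5 lines: dppk wne thg wrz wht
Hunk 3: at line 1 remove [thg] add [miqdf,ulqt,ajs] -> 7 lines: dppk wne miqdf ulqt ajs wrz wht
Hunk 4: at line 2 remove [miqdf] add [gdvj] -> 7 lines: dppk wne gdvj ulqt ajs wrz wht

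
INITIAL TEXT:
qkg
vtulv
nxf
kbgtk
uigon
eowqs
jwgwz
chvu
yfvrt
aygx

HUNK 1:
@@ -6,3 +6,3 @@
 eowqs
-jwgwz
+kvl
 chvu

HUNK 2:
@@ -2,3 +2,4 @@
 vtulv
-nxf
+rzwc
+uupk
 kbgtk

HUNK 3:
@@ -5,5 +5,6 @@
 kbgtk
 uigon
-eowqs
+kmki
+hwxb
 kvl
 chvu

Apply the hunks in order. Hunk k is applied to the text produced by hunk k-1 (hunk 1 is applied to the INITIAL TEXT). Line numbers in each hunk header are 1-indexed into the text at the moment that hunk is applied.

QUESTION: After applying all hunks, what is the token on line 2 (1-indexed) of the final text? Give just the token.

Hunk 1: at line 6 remove [jwgwz] add [kvl] -> 10 lines: qkg vtulv nxf kbgtk uigon eowqs kvl chvu yfvrt aygx
Hunk 2: at line 2 remove [nxf] add [rzwc,uupk] -> 11 lines: qkg vtulv rzwc uupk kbgtk uigon eowqs kvl chvu yfvrt aygx
Hunk 3: at line 5 remove [eowqs] add [kmki,hwxb] -> 12 lines: qkg vtulv rzwc uupk kbgtk uigon kmki hwxb kvl chvu yfvrt aygx
Final line 2: vtulv

Answer: vtulv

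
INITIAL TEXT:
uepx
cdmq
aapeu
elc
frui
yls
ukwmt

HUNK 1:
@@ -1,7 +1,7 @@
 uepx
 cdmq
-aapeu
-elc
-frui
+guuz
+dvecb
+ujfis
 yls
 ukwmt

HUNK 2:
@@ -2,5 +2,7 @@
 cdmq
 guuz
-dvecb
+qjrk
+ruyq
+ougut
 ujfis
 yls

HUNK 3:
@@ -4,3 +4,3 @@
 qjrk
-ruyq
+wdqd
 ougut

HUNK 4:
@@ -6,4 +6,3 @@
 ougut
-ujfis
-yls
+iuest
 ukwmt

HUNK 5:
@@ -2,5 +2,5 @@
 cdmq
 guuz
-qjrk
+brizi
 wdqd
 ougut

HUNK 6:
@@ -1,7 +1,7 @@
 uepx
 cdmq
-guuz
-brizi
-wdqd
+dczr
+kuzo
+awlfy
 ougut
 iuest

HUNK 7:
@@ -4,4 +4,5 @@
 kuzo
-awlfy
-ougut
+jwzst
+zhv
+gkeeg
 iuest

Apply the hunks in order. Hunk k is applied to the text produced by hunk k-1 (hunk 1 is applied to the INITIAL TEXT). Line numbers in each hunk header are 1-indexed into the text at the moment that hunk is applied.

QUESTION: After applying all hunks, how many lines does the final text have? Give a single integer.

Answer: 9

Derivation:
Hunk 1: at line 1 remove [aapeu,elc,frui] add [guuz,dvecb,ujfis] -> 7 lines: uepx cdmq guuz dvecb ujfis yls ukwmt
Hunk 2: at line 2 remove [dvecb] add [qjrk,ruyq,ougut] -> 9 lines: uepx cdmq guuz qjrk ruyq ougut ujfis yls ukwmt
Hunk 3: at line 4 remove [ruyq] add [wdqd] -> 9 lines: uepx cdmq guuz qjrk wdqd ougut ujfis yls ukwmt
Hunk 4: at line 6 remove [ujfis,yls] add [iuest] -> 8 lines: uepx cdmq guuz qjrk wdqd ougut iuest ukwmt
Hunk 5: at line 2 remove [qjrk] add [brizi] -> 8 lines: uepx cdmq guuz brizi wdqd ougut iuest ukwmt
Hunk 6: at line 1 remove [guuz,brizi,wdqd] add [dczr,kuzo,awlfy] -> 8 lines: uepx cdmq dczr kuzo awlfy ougut iuest ukwmt
Hunk 7: at line 4 remove [awlfy,ougut] add [jwzst,zhv,gkeeg] -> 9 lines: uepx cdmq dczr kuzo jwzst zhv gkeeg iuest ukwmt
Final line count: 9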